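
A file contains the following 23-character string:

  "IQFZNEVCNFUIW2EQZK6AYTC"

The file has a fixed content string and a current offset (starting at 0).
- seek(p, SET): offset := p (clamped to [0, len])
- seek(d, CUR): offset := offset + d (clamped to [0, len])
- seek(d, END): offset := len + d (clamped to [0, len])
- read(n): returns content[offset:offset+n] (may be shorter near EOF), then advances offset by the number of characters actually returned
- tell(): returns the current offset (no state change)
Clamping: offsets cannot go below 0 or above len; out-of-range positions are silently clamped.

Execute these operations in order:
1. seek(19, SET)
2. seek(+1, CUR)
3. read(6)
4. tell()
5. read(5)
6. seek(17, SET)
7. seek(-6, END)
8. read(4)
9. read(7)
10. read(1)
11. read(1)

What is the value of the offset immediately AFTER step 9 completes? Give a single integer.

After 1 (seek(19, SET)): offset=19
After 2 (seek(+1, CUR)): offset=20
After 3 (read(6)): returned 'YTC', offset=23
After 4 (tell()): offset=23
After 5 (read(5)): returned '', offset=23
After 6 (seek(17, SET)): offset=17
After 7 (seek(-6, END)): offset=17
After 8 (read(4)): returned 'K6AY', offset=21
After 9 (read(7)): returned 'TC', offset=23

Answer: 23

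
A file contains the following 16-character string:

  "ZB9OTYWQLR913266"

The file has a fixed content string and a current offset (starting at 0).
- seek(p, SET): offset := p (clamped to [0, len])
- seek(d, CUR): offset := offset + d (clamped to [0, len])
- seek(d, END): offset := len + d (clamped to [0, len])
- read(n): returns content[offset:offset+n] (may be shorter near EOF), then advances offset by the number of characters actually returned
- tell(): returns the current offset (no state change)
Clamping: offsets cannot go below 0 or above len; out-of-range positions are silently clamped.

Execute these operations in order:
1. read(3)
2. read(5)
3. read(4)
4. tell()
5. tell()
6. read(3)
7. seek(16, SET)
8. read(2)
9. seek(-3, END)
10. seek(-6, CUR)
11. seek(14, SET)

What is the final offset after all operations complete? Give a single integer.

After 1 (read(3)): returned 'ZB9', offset=3
After 2 (read(5)): returned 'OTYWQ', offset=8
After 3 (read(4)): returned 'LR91', offset=12
After 4 (tell()): offset=12
After 5 (tell()): offset=12
After 6 (read(3)): returned '326', offset=15
After 7 (seek(16, SET)): offset=16
After 8 (read(2)): returned '', offset=16
After 9 (seek(-3, END)): offset=13
After 10 (seek(-6, CUR)): offset=7
After 11 (seek(14, SET)): offset=14

Answer: 14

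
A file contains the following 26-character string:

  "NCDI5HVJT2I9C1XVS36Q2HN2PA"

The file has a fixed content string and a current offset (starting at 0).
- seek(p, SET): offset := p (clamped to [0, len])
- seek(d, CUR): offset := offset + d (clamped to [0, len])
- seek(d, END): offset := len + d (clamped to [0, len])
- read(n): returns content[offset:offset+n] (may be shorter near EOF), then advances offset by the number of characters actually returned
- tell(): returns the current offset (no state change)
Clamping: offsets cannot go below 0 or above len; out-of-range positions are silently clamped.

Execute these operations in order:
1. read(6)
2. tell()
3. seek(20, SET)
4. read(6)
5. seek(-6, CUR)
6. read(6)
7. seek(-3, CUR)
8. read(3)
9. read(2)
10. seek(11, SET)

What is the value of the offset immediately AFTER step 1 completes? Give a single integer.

After 1 (read(6)): returned 'NCDI5H', offset=6

Answer: 6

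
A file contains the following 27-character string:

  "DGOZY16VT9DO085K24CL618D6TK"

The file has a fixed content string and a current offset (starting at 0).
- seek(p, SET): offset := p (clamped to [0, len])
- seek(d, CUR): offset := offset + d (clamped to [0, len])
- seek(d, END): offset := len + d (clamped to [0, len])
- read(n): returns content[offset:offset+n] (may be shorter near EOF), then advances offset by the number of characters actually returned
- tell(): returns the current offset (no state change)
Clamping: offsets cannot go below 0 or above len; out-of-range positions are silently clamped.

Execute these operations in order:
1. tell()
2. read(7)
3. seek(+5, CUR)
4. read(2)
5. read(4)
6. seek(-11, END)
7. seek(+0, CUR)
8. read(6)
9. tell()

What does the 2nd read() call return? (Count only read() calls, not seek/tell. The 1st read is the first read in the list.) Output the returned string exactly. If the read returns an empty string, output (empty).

Answer: 08

Derivation:
After 1 (tell()): offset=0
After 2 (read(7)): returned 'DGOZY16', offset=7
After 3 (seek(+5, CUR)): offset=12
After 4 (read(2)): returned '08', offset=14
After 5 (read(4)): returned '5K24', offset=18
After 6 (seek(-11, END)): offset=16
After 7 (seek(+0, CUR)): offset=16
After 8 (read(6)): returned '24CL61', offset=22
After 9 (tell()): offset=22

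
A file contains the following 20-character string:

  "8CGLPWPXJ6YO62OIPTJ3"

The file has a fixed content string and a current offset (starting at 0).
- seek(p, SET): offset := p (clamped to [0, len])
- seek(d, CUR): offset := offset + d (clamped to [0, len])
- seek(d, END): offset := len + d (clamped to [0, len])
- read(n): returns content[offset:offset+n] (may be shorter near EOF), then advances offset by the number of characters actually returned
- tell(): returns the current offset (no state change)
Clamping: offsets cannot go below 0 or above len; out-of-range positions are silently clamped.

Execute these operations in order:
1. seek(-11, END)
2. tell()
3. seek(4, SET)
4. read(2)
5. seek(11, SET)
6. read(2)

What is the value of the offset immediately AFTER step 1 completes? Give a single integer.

Answer: 9

Derivation:
After 1 (seek(-11, END)): offset=9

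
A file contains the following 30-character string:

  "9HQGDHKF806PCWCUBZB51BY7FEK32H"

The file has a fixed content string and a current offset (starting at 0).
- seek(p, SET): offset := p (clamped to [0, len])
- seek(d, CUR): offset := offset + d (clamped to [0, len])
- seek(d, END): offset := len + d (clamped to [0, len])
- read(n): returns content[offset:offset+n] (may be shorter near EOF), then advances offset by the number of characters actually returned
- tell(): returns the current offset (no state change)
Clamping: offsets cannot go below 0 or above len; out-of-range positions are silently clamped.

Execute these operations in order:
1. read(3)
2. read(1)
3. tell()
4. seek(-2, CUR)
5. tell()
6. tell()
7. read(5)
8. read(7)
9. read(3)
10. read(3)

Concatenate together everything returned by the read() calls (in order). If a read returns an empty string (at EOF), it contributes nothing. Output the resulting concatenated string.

After 1 (read(3)): returned '9HQ', offset=3
After 2 (read(1)): returned 'G', offset=4
After 3 (tell()): offset=4
After 4 (seek(-2, CUR)): offset=2
After 5 (tell()): offset=2
After 6 (tell()): offset=2
After 7 (read(5)): returned 'QGDHK', offset=7
After 8 (read(7)): returned 'F806PCW', offset=14
After 9 (read(3)): returned 'CUB', offset=17
After 10 (read(3)): returned 'ZB5', offset=20

Answer: 9HQGQGDHKF806PCWCUBZB5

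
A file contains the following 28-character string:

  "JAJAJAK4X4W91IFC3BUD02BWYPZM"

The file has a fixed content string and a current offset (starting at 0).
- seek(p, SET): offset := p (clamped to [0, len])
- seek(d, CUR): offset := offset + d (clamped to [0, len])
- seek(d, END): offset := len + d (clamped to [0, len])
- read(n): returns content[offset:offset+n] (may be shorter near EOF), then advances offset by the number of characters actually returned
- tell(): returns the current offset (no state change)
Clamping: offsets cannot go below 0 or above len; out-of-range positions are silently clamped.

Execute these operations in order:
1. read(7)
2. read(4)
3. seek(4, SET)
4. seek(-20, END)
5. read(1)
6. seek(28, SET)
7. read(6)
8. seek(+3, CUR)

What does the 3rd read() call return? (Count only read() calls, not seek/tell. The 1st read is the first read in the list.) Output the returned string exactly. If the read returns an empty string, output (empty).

After 1 (read(7)): returned 'JAJAJAK', offset=7
After 2 (read(4)): returned '4X4W', offset=11
After 3 (seek(4, SET)): offset=4
After 4 (seek(-20, END)): offset=8
After 5 (read(1)): returned 'X', offset=9
After 6 (seek(28, SET)): offset=28
After 7 (read(6)): returned '', offset=28
After 8 (seek(+3, CUR)): offset=28

Answer: X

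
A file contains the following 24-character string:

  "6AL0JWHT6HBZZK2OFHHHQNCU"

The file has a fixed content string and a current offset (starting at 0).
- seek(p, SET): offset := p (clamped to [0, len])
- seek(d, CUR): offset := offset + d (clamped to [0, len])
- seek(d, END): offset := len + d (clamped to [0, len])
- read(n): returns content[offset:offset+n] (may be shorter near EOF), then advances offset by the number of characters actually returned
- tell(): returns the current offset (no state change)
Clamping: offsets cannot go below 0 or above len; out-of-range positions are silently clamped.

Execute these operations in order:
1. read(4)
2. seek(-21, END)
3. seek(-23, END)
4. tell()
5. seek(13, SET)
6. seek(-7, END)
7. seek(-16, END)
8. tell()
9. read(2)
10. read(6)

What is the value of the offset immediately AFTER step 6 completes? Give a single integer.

After 1 (read(4)): returned '6AL0', offset=4
After 2 (seek(-21, END)): offset=3
After 3 (seek(-23, END)): offset=1
After 4 (tell()): offset=1
After 5 (seek(13, SET)): offset=13
After 6 (seek(-7, END)): offset=17

Answer: 17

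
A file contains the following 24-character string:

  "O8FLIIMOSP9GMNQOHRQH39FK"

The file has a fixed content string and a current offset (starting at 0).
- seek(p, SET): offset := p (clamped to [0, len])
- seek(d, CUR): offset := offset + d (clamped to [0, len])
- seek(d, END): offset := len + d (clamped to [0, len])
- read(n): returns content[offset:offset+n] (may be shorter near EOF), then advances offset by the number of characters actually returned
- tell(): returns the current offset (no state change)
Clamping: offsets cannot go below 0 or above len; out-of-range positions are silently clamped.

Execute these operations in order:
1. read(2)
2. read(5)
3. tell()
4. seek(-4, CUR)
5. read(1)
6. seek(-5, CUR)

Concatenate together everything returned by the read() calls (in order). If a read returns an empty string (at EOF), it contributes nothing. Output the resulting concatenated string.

Answer: O8FLIIML

Derivation:
After 1 (read(2)): returned 'O8', offset=2
After 2 (read(5)): returned 'FLIIM', offset=7
After 3 (tell()): offset=7
After 4 (seek(-4, CUR)): offset=3
After 5 (read(1)): returned 'L', offset=4
After 6 (seek(-5, CUR)): offset=0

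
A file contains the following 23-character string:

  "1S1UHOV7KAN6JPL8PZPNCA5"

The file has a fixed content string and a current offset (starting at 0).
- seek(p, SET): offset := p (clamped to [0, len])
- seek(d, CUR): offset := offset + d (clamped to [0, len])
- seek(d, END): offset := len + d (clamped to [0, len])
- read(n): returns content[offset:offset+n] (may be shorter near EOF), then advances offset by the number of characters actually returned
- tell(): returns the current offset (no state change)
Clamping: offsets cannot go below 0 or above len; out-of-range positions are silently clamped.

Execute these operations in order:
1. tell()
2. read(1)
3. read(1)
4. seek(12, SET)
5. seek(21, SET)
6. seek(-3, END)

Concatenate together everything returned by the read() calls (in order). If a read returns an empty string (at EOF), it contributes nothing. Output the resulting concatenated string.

Answer: 1S

Derivation:
After 1 (tell()): offset=0
After 2 (read(1)): returned '1', offset=1
After 3 (read(1)): returned 'S', offset=2
After 4 (seek(12, SET)): offset=12
After 5 (seek(21, SET)): offset=21
After 6 (seek(-3, END)): offset=20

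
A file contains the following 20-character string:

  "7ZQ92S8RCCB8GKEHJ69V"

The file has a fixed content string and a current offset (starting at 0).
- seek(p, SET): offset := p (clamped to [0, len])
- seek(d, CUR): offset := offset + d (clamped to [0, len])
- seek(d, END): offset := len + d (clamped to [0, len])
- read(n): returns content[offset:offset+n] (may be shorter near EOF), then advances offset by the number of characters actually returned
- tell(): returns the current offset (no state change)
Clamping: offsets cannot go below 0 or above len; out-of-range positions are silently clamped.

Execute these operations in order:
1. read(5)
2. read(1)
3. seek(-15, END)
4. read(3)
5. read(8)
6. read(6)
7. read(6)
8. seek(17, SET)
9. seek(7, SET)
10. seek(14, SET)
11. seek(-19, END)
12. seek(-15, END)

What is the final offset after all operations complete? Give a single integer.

Answer: 5

Derivation:
After 1 (read(5)): returned '7ZQ92', offset=5
After 2 (read(1)): returned 'S', offset=6
After 3 (seek(-15, END)): offset=5
After 4 (read(3)): returned 'S8R', offset=8
After 5 (read(8)): returned 'CCB8GKEH', offset=16
After 6 (read(6)): returned 'J69V', offset=20
After 7 (read(6)): returned '', offset=20
After 8 (seek(17, SET)): offset=17
After 9 (seek(7, SET)): offset=7
After 10 (seek(14, SET)): offset=14
After 11 (seek(-19, END)): offset=1
After 12 (seek(-15, END)): offset=5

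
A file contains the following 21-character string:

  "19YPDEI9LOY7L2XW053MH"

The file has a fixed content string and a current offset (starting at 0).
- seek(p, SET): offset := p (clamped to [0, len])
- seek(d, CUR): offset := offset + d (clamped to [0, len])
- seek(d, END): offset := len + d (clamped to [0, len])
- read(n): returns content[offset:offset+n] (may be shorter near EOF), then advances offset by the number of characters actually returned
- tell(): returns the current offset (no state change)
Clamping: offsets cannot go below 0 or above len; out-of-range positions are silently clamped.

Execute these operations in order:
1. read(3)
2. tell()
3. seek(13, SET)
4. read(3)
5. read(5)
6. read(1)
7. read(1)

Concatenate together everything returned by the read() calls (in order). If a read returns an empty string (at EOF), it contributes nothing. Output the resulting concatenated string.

After 1 (read(3)): returned '19Y', offset=3
After 2 (tell()): offset=3
After 3 (seek(13, SET)): offset=13
After 4 (read(3)): returned '2XW', offset=16
After 5 (read(5)): returned '053MH', offset=21
After 6 (read(1)): returned '', offset=21
After 7 (read(1)): returned '', offset=21

Answer: 19Y2XW053MH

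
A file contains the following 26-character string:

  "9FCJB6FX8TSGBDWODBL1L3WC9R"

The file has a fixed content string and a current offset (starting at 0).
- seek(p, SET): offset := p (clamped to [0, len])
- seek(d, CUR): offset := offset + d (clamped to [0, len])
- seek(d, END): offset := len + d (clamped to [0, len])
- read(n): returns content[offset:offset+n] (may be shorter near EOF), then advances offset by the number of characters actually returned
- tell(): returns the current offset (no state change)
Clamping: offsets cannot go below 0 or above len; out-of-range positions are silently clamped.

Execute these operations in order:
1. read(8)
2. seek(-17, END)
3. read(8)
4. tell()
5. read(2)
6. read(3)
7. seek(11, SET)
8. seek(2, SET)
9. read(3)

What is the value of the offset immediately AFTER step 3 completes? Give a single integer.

After 1 (read(8)): returned '9FCJB6FX', offset=8
After 2 (seek(-17, END)): offset=9
After 3 (read(8)): returned 'TSGBDWOD', offset=17

Answer: 17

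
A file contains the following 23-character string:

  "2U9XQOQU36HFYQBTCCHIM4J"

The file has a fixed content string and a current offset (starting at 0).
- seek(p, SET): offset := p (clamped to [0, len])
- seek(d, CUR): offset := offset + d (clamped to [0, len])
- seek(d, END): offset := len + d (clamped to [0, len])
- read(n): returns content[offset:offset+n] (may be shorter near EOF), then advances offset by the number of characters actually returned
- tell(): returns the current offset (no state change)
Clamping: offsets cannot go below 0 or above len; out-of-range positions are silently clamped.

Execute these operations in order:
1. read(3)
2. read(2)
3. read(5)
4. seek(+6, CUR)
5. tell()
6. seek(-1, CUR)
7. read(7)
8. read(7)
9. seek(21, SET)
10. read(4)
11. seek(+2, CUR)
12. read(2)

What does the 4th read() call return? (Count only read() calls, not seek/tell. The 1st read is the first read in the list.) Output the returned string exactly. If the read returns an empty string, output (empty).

Answer: TCCHIM4

Derivation:
After 1 (read(3)): returned '2U9', offset=3
After 2 (read(2)): returned 'XQ', offset=5
After 3 (read(5)): returned 'OQU36', offset=10
After 4 (seek(+6, CUR)): offset=16
After 5 (tell()): offset=16
After 6 (seek(-1, CUR)): offset=15
After 7 (read(7)): returned 'TCCHIM4', offset=22
After 8 (read(7)): returned 'J', offset=23
After 9 (seek(21, SET)): offset=21
After 10 (read(4)): returned '4J', offset=23
After 11 (seek(+2, CUR)): offset=23
After 12 (read(2)): returned '', offset=23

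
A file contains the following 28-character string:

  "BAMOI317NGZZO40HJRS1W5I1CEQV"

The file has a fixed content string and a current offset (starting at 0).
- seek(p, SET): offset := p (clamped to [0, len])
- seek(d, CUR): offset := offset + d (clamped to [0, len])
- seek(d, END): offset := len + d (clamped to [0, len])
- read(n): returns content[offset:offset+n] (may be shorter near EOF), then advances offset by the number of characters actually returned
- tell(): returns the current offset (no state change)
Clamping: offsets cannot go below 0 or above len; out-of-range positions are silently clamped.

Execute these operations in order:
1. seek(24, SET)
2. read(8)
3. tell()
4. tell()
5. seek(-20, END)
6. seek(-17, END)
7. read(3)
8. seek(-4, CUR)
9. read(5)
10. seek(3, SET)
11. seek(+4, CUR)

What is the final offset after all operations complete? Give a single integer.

After 1 (seek(24, SET)): offset=24
After 2 (read(8)): returned 'CEQV', offset=28
After 3 (tell()): offset=28
After 4 (tell()): offset=28
After 5 (seek(-20, END)): offset=8
After 6 (seek(-17, END)): offset=11
After 7 (read(3)): returned 'ZO4', offset=14
After 8 (seek(-4, CUR)): offset=10
After 9 (read(5)): returned 'ZZO40', offset=15
After 10 (seek(3, SET)): offset=3
After 11 (seek(+4, CUR)): offset=7

Answer: 7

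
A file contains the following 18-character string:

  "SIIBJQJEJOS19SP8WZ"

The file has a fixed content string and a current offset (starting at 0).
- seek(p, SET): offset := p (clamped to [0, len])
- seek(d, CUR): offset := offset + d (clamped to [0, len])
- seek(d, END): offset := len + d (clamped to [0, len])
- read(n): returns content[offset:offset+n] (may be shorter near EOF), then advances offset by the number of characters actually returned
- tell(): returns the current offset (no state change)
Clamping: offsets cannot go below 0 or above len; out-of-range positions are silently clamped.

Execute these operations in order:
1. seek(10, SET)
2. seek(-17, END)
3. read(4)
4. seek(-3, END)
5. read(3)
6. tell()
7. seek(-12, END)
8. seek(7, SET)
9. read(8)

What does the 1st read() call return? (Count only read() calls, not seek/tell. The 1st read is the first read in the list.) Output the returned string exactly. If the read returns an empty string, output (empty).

Answer: IIBJ

Derivation:
After 1 (seek(10, SET)): offset=10
After 2 (seek(-17, END)): offset=1
After 3 (read(4)): returned 'IIBJ', offset=5
After 4 (seek(-3, END)): offset=15
After 5 (read(3)): returned '8WZ', offset=18
After 6 (tell()): offset=18
After 7 (seek(-12, END)): offset=6
After 8 (seek(7, SET)): offset=7
After 9 (read(8)): returned 'EJOS19SP', offset=15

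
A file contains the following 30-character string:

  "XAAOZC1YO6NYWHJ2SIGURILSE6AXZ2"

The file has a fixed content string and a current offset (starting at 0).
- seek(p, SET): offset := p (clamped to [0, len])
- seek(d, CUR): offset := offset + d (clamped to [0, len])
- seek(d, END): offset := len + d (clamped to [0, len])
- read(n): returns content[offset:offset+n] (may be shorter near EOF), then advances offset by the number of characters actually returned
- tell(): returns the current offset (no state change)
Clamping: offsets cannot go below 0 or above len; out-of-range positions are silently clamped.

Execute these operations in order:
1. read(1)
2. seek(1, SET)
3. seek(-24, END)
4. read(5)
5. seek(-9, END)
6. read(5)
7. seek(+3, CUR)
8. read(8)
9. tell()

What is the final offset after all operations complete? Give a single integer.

After 1 (read(1)): returned 'X', offset=1
After 2 (seek(1, SET)): offset=1
After 3 (seek(-24, END)): offset=6
After 4 (read(5)): returned '1YO6N', offset=11
After 5 (seek(-9, END)): offset=21
After 6 (read(5)): returned 'ILSE6', offset=26
After 7 (seek(+3, CUR)): offset=29
After 8 (read(8)): returned '2', offset=30
After 9 (tell()): offset=30

Answer: 30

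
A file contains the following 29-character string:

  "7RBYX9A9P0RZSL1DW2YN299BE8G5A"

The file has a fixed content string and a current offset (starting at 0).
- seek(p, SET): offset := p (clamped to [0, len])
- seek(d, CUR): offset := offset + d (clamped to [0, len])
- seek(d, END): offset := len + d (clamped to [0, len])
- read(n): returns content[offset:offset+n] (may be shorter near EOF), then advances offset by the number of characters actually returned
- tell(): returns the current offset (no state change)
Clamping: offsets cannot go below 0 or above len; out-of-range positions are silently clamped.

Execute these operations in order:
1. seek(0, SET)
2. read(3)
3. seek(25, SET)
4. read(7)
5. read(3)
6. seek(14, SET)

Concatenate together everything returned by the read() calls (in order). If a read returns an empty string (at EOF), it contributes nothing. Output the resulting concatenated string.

After 1 (seek(0, SET)): offset=0
After 2 (read(3)): returned '7RB', offset=3
After 3 (seek(25, SET)): offset=25
After 4 (read(7)): returned '8G5A', offset=29
After 5 (read(3)): returned '', offset=29
After 6 (seek(14, SET)): offset=14

Answer: 7RB8G5A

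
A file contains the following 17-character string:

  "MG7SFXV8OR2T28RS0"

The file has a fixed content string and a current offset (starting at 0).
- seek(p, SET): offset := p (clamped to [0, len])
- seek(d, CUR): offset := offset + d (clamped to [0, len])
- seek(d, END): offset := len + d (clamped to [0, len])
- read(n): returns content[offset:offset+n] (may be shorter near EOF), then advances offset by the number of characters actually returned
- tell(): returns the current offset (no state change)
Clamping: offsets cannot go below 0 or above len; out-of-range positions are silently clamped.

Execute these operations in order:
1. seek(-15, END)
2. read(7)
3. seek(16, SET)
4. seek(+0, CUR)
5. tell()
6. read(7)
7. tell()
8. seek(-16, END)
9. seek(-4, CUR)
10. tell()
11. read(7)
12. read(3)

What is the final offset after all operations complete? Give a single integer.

Answer: 10

Derivation:
After 1 (seek(-15, END)): offset=2
After 2 (read(7)): returned '7SFXV8O', offset=9
After 3 (seek(16, SET)): offset=16
After 4 (seek(+0, CUR)): offset=16
After 5 (tell()): offset=16
After 6 (read(7)): returned '0', offset=17
After 7 (tell()): offset=17
After 8 (seek(-16, END)): offset=1
After 9 (seek(-4, CUR)): offset=0
After 10 (tell()): offset=0
After 11 (read(7)): returned 'MG7SFXV', offset=7
After 12 (read(3)): returned '8OR', offset=10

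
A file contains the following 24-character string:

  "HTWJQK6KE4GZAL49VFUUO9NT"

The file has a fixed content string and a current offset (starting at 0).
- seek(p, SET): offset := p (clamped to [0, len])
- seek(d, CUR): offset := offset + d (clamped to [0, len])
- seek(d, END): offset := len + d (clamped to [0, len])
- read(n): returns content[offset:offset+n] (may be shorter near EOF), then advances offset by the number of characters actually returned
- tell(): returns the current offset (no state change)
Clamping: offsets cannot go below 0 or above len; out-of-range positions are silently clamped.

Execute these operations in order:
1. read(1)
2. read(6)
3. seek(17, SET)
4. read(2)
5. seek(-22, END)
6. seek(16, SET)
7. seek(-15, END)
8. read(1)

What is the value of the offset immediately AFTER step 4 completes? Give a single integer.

Answer: 19

Derivation:
After 1 (read(1)): returned 'H', offset=1
After 2 (read(6)): returned 'TWJQK6', offset=7
After 3 (seek(17, SET)): offset=17
After 4 (read(2)): returned 'FU', offset=19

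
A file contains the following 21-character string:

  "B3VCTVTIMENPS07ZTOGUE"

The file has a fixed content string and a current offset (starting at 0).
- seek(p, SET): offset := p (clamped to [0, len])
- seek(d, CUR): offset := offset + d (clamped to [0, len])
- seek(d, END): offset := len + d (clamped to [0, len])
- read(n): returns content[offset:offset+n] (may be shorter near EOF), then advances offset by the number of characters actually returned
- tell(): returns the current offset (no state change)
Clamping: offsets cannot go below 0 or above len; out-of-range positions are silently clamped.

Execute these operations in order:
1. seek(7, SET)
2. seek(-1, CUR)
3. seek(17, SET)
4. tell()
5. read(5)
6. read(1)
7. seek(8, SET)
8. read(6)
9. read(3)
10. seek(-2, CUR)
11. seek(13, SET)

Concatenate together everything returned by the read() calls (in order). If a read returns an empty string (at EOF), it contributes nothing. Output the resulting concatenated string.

After 1 (seek(7, SET)): offset=7
After 2 (seek(-1, CUR)): offset=6
After 3 (seek(17, SET)): offset=17
After 4 (tell()): offset=17
After 5 (read(5)): returned 'OGUE', offset=21
After 6 (read(1)): returned '', offset=21
After 7 (seek(8, SET)): offset=8
After 8 (read(6)): returned 'MENPS0', offset=14
After 9 (read(3)): returned '7ZT', offset=17
After 10 (seek(-2, CUR)): offset=15
After 11 (seek(13, SET)): offset=13

Answer: OGUEMENPS07ZT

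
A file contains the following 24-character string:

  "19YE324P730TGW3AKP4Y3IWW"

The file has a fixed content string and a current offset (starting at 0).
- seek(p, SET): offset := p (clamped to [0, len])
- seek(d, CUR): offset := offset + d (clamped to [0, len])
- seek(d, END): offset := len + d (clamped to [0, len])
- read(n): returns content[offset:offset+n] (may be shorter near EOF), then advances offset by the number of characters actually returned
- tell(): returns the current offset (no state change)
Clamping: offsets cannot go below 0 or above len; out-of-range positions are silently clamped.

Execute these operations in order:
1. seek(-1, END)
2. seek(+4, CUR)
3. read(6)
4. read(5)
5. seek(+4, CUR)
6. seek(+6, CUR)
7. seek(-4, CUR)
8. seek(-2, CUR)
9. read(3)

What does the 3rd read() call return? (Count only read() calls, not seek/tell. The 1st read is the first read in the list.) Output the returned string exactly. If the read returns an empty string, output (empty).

After 1 (seek(-1, END)): offset=23
After 2 (seek(+4, CUR)): offset=24
After 3 (read(6)): returned '', offset=24
After 4 (read(5)): returned '', offset=24
After 5 (seek(+4, CUR)): offset=24
After 6 (seek(+6, CUR)): offset=24
After 7 (seek(-4, CUR)): offset=20
After 8 (seek(-2, CUR)): offset=18
After 9 (read(3)): returned '4Y3', offset=21

Answer: 4Y3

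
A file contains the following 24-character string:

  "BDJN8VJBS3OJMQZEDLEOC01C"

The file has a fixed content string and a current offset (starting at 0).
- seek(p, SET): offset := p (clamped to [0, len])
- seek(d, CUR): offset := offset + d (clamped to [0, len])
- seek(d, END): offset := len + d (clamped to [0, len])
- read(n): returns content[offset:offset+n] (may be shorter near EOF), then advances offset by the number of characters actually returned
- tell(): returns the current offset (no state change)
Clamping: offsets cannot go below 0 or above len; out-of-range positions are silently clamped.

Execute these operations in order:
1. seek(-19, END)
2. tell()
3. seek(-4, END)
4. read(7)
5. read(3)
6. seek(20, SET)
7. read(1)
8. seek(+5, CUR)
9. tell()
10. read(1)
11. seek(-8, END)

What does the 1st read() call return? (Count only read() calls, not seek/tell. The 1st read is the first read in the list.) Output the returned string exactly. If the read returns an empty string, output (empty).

After 1 (seek(-19, END)): offset=5
After 2 (tell()): offset=5
After 3 (seek(-4, END)): offset=20
After 4 (read(7)): returned 'C01C', offset=24
After 5 (read(3)): returned '', offset=24
After 6 (seek(20, SET)): offset=20
After 7 (read(1)): returned 'C', offset=21
After 8 (seek(+5, CUR)): offset=24
After 9 (tell()): offset=24
After 10 (read(1)): returned '', offset=24
After 11 (seek(-8, END)): offset=16

Answer: C01C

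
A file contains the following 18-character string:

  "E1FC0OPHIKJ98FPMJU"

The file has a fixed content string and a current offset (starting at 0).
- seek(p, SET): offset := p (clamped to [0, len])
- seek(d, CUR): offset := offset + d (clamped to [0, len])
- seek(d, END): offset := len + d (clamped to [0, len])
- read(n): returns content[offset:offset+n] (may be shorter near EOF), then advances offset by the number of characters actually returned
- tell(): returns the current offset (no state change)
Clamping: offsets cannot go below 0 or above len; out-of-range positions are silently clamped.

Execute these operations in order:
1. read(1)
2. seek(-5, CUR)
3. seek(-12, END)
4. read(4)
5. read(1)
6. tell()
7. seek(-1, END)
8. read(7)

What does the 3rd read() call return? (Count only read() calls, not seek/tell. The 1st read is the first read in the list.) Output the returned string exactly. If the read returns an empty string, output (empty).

Answer: J

Derivation:
After 1 (read(1)): returned 'E', offset=1
After 2 (seek(-5, CUR)): offset=0
After 3 (seek(-12, END)): offset=6
After 4 (read(4)): returned 'PHIK', offset=10
After 5 (read(1)): returned 'J', offset=11
After 6 (tell()): offset=11
After 7 (seek(-1, END)): offset=17
After 8 (read(7)): returned 'U', offset=18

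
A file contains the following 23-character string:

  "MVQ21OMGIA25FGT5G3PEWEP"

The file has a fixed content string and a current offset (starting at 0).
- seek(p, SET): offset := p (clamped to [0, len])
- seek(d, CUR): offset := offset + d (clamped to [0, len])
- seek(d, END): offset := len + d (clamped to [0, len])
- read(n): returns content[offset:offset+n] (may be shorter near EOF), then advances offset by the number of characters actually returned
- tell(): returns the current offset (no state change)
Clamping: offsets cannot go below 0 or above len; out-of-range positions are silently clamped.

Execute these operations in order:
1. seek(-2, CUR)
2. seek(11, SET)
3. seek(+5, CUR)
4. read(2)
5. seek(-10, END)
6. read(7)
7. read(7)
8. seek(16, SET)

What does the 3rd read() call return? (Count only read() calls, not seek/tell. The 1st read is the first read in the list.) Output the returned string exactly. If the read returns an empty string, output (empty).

Answer: WEP

Derivation:
After 1 (seek(-2, CUR)): offset=0
After 2 (seek(11, SET)): offset=11
After 3 (seek(+5, CUR)): offset=16
After 4 (read(2)): returned 'G3', offset=18
After 5 (seek(-10, END)): offset=13
After 6 (read(7)): returned 'GT5G3PE', offset=20
After 7 (read(7)): returned 'WEP', offset=23
After 8 (seek(16, SET)): offset=16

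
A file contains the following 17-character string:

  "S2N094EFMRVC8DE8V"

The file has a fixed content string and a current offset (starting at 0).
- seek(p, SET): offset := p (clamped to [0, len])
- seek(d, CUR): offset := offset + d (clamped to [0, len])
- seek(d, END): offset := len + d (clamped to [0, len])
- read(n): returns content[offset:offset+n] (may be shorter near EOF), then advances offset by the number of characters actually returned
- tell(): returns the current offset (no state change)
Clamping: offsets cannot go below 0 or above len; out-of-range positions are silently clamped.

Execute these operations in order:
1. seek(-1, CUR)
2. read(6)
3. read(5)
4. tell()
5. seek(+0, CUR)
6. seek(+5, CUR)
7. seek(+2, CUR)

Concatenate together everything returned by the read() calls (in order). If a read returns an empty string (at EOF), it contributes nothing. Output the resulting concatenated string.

Answer: S2N094EFMRV

Derivation:
After 1 (seek(-1, CUR)): offset=0
After 2 (read(6)): returned 'S2N094', offset=6
After 3 (read(5)): returned 'EFMRV', offset=11
After 4 (tell()): offset=11
After 5 (seek(+0, CUR)): offset=11
After 6 (seek(+5, CUR)): offset=16
After 7 (seek(+2, CUR)): offset=17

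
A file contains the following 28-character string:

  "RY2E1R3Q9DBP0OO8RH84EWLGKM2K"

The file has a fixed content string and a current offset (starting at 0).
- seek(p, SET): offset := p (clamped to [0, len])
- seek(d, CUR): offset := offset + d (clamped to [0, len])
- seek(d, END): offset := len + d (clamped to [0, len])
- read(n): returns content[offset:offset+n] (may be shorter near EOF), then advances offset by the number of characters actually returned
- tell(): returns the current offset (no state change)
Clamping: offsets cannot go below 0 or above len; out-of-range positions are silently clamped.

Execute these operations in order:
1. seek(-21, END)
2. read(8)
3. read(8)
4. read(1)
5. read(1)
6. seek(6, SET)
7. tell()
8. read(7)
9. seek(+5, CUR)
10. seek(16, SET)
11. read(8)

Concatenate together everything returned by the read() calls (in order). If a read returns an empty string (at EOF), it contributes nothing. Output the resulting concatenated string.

Answer: Q9DBP0OO8RH84EWLGK3Q9DBP0RH84EWLG

Derivation:
After 1 (seek(-21, END)): offset=7
After 2 (read(8)): returned 'Q9DBP0OO', offset=15
After 3 (read(8)): returned '8RH84EWL', offset=23
After 4 (read(1)): returned 'G', offset=24
After 5 (read(1)): returned 'K', offset=25
After 6 (seek(6, SET)): offset=6
After 7 (tell()): offset=6
After 8 (read(7)): returned '3Q9DBP0', offset=13
After 9 (seek(+5, CUR)): offset=18
After 10 (seek(16, SET)): offset=16
After 11 (read(8)): returned 'RH84EWLG', offset=24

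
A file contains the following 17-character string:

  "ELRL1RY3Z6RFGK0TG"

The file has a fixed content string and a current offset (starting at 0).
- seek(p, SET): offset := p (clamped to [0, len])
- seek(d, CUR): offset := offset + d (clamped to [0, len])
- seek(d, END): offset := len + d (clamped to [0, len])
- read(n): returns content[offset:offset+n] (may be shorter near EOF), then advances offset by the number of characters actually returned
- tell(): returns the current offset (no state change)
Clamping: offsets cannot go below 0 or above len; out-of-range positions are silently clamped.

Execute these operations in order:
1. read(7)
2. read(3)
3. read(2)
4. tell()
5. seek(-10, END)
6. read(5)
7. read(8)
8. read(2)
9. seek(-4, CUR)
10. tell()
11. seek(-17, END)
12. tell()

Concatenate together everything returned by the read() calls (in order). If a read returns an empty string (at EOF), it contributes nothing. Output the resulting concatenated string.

After 1 (read(7)): returned 'ELRL1RY', offset=7
After 2 (read(3)): returned '3Z6', offset=10
After 3 (read(2)): returned 'RF', offset=12
After 4 (tell()): offset=12
After 5 (seek(-10, END)): offset=7
After 6 (read(5)): returned '3Z6RF', offset=12
After 7 (read(8)): returned 'GK0TG', offset=17
After 8 (read(2)): returned '', offset=17
After 9 (seek(-4, CUR)): offset=13
After 10 (tell()): offset=13
After 11 (seek(-17, END)): offset=0
After 12 (tell()): offset=0

Answer: ELRL1RY3Z6RF3Z6RFGK0TG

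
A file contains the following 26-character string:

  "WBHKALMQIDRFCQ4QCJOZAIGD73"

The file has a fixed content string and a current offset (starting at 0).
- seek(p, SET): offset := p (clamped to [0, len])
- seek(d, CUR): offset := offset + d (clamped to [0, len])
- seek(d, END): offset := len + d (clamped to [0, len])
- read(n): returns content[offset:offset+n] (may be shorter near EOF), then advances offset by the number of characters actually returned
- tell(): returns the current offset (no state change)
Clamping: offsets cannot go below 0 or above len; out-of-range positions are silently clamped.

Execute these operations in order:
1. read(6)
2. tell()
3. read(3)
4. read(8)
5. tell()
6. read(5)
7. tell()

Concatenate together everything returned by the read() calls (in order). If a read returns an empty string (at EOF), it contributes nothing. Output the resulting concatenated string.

Answer: WBHKALMQIDRFCQ4QCJOZAI

Derivation:
After 1 (read(6)): returned 'WBHKAL', offset=6
After 2 (tell()): offset=6
After 3 (read(3)): returned 'MQI', offset=9
After 4 (read(8)): returned 'DRFCQ4QC', offset=17
After 5 (tell()): offset=17
After 6 (read(5)): returned 'JOZAI', offset=22
After 7 (tell()): offset=22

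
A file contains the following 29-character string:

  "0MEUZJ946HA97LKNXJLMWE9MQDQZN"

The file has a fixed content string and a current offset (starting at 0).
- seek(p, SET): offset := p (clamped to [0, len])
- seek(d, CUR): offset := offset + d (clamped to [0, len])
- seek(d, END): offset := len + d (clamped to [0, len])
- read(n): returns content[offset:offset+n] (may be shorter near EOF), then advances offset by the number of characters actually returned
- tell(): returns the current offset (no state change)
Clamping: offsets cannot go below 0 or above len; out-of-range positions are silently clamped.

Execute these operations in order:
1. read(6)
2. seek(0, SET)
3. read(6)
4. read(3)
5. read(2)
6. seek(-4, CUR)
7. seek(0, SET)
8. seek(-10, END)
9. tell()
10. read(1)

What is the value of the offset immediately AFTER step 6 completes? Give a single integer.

Answer: 7

Derivation:
After 1 (read(6)): returned '0MEUZJ', offset=6
After 2 (seek(0, SET)): offset=0
After 3 (read(6)): returned '0MEUZJ', offset=6
After 4 (read(3)): returned '946', offset=9
After 5 (read(2)): returned 'HA', offset=11
After 6 (seek(-4, CUR)): offset=7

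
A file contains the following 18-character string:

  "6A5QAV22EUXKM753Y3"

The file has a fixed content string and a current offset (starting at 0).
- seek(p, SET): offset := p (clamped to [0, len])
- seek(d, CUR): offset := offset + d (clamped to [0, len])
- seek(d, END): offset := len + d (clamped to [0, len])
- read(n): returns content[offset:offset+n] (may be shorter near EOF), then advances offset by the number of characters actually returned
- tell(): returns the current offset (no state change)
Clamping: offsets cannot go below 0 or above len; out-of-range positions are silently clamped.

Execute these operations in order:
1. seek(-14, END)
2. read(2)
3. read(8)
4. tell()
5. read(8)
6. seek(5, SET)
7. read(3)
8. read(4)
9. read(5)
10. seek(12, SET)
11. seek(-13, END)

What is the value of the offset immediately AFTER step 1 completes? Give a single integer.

After 1 (seek(-14, END)): offset=4

Answer: 4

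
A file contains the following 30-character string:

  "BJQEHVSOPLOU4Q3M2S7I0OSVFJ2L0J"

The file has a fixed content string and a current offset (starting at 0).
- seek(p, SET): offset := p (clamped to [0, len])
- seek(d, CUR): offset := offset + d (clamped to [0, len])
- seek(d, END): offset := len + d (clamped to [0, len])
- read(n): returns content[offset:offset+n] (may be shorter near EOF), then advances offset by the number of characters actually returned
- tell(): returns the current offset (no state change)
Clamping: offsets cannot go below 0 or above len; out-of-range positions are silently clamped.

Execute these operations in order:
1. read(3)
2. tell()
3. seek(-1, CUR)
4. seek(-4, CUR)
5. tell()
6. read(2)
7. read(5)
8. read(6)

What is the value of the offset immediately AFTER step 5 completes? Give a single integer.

After 1 (read(3)): returned 'BJQ', offset=3
After 2 (tell()): offset=3
After 3 (seek(-1, CUR)): offset=2
After 4 (seek(-4, CUR)): offset=0
After 5 (tell()): offset=0

Answer: 0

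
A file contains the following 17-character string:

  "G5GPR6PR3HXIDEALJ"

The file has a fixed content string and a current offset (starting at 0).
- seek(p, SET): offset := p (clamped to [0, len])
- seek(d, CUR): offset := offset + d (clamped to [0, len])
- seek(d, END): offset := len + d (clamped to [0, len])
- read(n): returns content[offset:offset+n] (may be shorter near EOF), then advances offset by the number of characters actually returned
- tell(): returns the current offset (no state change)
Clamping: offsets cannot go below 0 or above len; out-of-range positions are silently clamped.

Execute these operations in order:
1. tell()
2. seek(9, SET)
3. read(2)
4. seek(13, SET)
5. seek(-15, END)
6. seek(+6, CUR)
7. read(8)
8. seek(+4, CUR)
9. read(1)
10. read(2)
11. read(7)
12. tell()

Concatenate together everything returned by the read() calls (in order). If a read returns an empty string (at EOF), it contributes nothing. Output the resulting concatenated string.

Answer: HX3HXIDEAL

Derivation:
After 1 (tell()): offset=0
After 2 (seek(9, SET)): offset=9
After 3 (read(2)): returned 'HX', offset=11
After 4 (seek(13, SET)): offset=13
After 5 (seek(-15, END)): offset=2
After 6 (seek(+6, CUR)): offset=8
After 7 (read(8)): returned '3HXIDEAL', offset=16
After 8 (seek(+4, CUR)): offset=17
After 9 (read(1)): returned '', offset=17
After 10 (read(2)): returned '', offset=17
After 11 (read(7)): returned '', offset=17
After 12 (tell()): offset=17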